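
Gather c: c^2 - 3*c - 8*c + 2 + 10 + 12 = c^2 - 11*c + 24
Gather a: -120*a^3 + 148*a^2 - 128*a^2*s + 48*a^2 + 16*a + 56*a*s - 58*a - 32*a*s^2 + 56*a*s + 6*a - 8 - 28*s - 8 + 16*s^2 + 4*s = -120*a^3 + a^2*(196 - 128*s) + a*(-32*s^2 + 112*s - 36) + 16*s^2 - 24*s - 16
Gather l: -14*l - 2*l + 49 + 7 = 56 - 16*l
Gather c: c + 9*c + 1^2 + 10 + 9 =10*c + 20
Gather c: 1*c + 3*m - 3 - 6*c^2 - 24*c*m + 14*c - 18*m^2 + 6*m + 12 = -6*c^2 + c*(15 - 24*m) - 18*m^2 + 9*m + 9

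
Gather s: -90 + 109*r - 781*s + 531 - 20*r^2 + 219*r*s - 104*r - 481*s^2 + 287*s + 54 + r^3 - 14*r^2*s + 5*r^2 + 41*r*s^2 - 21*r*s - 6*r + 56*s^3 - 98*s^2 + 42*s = r^3 - 15*r^2 - r + 56*s^3 + s^2*(41*r - 579) + s*(-14*r^2 + 198*r - 452) + 495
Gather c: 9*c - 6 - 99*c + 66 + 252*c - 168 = 162*c - 108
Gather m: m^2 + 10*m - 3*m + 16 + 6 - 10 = m^2 + 7*m + 12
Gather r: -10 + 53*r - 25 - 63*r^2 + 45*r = -63*r^2 + 98*r - 35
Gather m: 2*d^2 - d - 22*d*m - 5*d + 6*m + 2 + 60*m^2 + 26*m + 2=2*d^2 - 6*d + 60*m^2 + m*(32 - 22*d) + 4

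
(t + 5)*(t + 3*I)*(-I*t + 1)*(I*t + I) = t^4 + 6*t^3 + 4*I*t^3 + 2*t^2 + 24*I*t^2 - 18*t + 20*I*t - 15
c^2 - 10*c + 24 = (c - 6)*(c - 4)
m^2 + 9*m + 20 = (m + 4)*(m + 5)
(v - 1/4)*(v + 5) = v^2 + 19*v/4 - 5/4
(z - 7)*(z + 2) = z^2 - 5*z - 14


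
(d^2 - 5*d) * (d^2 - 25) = d^4 - 5*d^3 - 25*d^2 + 125*d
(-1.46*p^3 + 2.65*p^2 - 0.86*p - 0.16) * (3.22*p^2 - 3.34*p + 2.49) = -4.7012*p^5 + 13.4094*p^4 - 15.2556*p^3 + 8.9557*p^2 - 1.607*p - 0.3984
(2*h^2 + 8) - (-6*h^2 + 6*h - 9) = 8*h^2 - 6*h + 17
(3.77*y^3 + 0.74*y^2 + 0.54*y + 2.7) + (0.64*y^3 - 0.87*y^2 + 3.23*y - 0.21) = 4.41*y^3 - 0.13*y^2 + 3.77*y + 2.49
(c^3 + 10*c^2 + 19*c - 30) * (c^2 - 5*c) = c^5 + 5*c^4 - 31*c^3 - 125*c^2 + 150*c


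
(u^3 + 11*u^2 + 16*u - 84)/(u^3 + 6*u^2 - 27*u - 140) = (u^2 + 4*u - 12)/(u^2 - u - 20)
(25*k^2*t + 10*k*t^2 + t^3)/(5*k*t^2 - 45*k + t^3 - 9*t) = t*(5*k + t)/(t^2 - 9)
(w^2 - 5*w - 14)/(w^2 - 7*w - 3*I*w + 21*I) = (w + 2)/(w - 3*I)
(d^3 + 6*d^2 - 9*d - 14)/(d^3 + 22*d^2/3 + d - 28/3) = 3*(d^2 - d - 2)/(3*d^2 + d - 4)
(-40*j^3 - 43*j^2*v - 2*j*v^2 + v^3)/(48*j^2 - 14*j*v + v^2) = (5*j^2 + 6*j*v + v^2)/(-6*j + v)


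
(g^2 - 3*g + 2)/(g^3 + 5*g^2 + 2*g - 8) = (g - 2)/(g^2 + 6*g + 8)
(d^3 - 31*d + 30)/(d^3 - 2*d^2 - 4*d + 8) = (d^3 - 31*d + 30)/(d^3 - 2*d^2 - 4*d + 8)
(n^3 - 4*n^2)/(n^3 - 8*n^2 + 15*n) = n*(n - 4)/(n^2 - 8*n + 15)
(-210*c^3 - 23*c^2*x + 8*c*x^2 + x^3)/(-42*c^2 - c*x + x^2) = (-35*c^2 + 2*c*x + x^2)/(-7*c + x)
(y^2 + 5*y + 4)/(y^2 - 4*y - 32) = (y + 1)/(y - 8)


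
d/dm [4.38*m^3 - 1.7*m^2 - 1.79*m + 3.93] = 13.14*m^2 - 3.4*m - 1.79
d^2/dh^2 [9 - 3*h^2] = -6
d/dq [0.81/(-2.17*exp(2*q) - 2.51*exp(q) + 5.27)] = (3.5154*exp(q) + 2.0331)*exp(q)/(2.17*exp(2*q) + 2.51*exp(q) - 5.27)^2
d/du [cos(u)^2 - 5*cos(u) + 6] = (5 - 2*cos(u))*sin(u)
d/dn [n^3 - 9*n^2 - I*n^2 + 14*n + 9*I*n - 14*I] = 3*n^2 - 18*n - 2*I*n + 14 + 9*I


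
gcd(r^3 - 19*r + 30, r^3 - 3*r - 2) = r - 2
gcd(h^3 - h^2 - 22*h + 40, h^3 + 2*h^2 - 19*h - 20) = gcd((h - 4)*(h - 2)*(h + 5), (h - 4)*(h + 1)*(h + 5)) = h^2 + h - 20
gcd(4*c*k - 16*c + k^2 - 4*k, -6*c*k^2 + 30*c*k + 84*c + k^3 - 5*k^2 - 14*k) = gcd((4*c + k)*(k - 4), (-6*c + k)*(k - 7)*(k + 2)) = 1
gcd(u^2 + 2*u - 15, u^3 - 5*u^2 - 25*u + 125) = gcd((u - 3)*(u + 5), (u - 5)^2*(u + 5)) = u + 5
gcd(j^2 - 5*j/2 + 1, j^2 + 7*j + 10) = 1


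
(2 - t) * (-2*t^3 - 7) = 2*t^4 - 4*t^3 + 7*t - 14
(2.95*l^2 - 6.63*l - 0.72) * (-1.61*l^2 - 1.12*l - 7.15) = -4.7495*l^4 + 7.3703*l^3 - 12.5077*l^2 + 48.2109*l + 5.148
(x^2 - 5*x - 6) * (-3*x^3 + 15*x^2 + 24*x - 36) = -3*x^5 + 30*x^4 - 33*x^3 - 246*x^2 + 36*x + 216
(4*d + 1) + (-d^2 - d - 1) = -d^2 + 3*d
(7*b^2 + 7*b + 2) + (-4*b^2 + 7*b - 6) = 3*b^2 + 14*b - 4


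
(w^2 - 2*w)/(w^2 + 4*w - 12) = w/(w + 6)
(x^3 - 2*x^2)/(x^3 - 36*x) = x*(x - 2)/(x^2 - 36)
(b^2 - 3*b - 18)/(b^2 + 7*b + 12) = (b - 6)/(b + 4)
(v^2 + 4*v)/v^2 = (v + 4)/v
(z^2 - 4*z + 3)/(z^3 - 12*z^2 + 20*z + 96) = (z^2 - 4*z + 3)/(z^3 - 12*z^2 + 20*z + 96)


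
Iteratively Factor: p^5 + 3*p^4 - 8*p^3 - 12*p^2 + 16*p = (p - 1)*(p^4 + 4*p^3 - 4*p^2 - 16*p) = p*(p - 1)*(p^3 + 4*p^2 - 4*p - 16) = p*(p - 1)*(p + 4)*(p^2 - 4) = p*(p - 1)*(p + 2)*(p + 4)*(p - 2)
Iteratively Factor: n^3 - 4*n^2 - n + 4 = (n - 1)*(n^2 - 3*n - 4) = (n - 4)*(n - 1)*(n + 1)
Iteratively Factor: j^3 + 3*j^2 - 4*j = (j + 4)*(j^2 - j) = (j - 1)*(j + 4)*(j)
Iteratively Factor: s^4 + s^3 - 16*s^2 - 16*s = (s + 1)*(s^3 - 16*s) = (s + 1)*(s + 4)*(s^2 - 4*s) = s*(s + 1)*(s + 4)*(s - 4)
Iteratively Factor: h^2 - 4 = (h - 2)*(h + 2)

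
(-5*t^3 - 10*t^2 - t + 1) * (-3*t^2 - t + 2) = 15*t^5 + 35*t^4 + 3*t^3 - 22*t^2 - 3*t + 2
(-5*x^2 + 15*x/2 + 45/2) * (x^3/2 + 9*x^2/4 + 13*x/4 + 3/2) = -5*x^5/2 - 15*x^4/2 + 95*x^3/8 + 135*x^2/2 + 675*x/8 + 135/4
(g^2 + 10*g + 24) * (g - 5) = g^3 + 5*g^2 - 26*g - 120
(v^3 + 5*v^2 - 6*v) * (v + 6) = v^4 + 11*v^3 + 24*v^2 - 36*v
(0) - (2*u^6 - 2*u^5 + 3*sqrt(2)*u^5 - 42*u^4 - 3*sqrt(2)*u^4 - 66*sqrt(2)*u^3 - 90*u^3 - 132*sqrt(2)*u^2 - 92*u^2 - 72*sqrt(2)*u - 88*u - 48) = -2*u^6 - 3*sqrt(2)*u^5 + 2*u^5 + 3*sqrt(2)*u^4 + 42*u^4 + 90*u^3 + 66*sqrt(2)*u^3 + 92*u^2 + 132*sqrt(2)*u^2 + 88*u + 72*sqrt(2)*u + 48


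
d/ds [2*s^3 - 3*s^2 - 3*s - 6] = 6*s^2 - 6*s - 3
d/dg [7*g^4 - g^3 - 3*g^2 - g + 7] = 28*g^3 - 3*g^2 - 6*g - 1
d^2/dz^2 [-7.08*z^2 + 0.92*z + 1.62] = -14.1600000000000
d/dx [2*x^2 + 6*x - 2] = 4*x + 6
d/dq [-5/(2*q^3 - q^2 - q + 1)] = 5*(6*q^2 - 2*q - 1)/(2*q^3 - q^2 - q + 1)^2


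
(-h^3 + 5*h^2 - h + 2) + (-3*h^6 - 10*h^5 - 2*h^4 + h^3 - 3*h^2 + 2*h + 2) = -3*h^6 - 10*h^5 - 2*h^4 + 2*h^2 + h + 4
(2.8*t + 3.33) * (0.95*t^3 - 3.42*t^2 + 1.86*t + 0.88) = 2.66*t^4 - 6.4125*t^3 - 6.1806*t^2 + 8.6578*t + 2.9304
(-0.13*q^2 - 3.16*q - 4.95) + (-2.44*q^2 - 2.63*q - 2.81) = -2.57*q^2 - 5.79*q - 7.76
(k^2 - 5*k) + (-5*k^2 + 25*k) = -4*k^2 + 20*k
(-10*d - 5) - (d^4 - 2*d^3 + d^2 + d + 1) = -d^4 + 2*d^3 - d^2 - 11*d - 6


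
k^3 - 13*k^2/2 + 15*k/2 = k*(k - 5)*(k - 3/2)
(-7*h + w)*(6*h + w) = -42*h^2 - h*w + w^2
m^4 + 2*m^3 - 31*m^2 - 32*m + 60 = (m - 5)*(m - 1)*(m + 2)*(m + 6)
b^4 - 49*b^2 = b^2*(b - 7)*(b + 7)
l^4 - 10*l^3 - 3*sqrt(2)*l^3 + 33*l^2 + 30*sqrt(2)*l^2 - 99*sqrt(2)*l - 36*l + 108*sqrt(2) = (l - 4)*(l - 3)^2*(l - 3*sqrt(2))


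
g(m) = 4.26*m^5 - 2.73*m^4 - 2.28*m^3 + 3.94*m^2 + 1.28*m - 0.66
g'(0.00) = 1.28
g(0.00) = -0.66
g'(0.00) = 1.28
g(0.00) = -0.66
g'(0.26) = 2.77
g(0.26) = -0.11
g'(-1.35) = 75.79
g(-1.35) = -17.77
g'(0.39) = 3.16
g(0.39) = 0.28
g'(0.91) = 9.16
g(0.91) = 2.84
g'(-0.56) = -1.27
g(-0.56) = -0.24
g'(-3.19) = 2466.70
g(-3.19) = -1580.56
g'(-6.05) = 30657.95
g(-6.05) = -37545.99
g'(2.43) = 566.03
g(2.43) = 258.76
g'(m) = 21.3*m^4 - 10.92*m^3 - 6.84*m^2 + 7.88*m + 1.28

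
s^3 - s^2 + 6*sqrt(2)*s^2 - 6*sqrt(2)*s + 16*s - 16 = (s - 1)*(s + 2*sqrt(2))*(s + 4*sqrt(2))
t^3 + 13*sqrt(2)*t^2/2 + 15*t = t*(t + 3*sqrt(2)/2)*(t + 5*sqrt(2))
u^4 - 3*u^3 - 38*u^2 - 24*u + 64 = (u - 8)*(u - 1)*(u + 2)*(u + 4)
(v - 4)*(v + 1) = v^2 - 3*v - 4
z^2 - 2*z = z*(z - 2)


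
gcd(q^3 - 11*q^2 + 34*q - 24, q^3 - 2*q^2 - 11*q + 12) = q^2 - 5*q + 4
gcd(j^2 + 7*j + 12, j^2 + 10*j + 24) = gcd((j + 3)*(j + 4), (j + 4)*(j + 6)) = j + 4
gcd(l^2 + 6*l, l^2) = l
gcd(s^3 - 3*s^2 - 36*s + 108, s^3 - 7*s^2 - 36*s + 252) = s^2 - 36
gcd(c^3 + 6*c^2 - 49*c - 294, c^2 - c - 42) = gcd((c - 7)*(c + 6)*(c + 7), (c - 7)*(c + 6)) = c^2 - c - 42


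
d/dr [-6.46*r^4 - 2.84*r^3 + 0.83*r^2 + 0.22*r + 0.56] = -25.84*r^3 - 8.52*r^2 + 1.66*r + 0.22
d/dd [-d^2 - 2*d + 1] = -2*d - 2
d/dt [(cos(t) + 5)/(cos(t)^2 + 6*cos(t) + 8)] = (cos(t)^2 + 10*cos(t) + 22)*sin(t)/(cos(t)^2 + 6*cos(t) + 8)^2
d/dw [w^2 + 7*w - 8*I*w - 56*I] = 2*w + 7 - 8*I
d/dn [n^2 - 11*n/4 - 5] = 2*n - 11/4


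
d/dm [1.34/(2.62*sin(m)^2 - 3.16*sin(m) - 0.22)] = (4.2344 - 7.0216*sin(m))*cos(m)/(-2.62*sin(m)^2 + 3.16*sin(m) + 0.22)^2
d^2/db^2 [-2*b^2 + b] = -4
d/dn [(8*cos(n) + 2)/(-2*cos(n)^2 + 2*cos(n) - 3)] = 4*(6*sin(n) - sin(2*n) - sin(3*n))/(2*cos(n) - cos(2*n) - 4)^2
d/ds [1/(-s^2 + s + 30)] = (2*s - 1)/(-s^2 + s + 30)^2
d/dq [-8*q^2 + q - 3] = 1 - 16*q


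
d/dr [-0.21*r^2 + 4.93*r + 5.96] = 4.93 - 0.42*r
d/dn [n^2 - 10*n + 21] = 2*n - 10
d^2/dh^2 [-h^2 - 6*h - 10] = -2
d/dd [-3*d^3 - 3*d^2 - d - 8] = -9*d^2 - 6*d - 1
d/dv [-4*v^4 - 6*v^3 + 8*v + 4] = -16*v^3 - 18*v^2 + 8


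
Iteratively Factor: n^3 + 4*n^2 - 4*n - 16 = (n + 2)*(n^2 + 2*n - 8) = (n - 2)*(n + 2)*(n + 4)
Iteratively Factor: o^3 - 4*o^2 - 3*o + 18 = (o + 2)*(o^2 - 6*o + 9) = (o - 3)*(o + 2)*(o - 3)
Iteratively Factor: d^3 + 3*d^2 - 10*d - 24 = (d - 3)*(d^2 + 6*d + 8) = (d - 3)*(d + 2)*(d + 4)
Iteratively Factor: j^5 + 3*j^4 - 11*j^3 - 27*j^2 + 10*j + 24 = (j + 1)*(j^4 + 2*j^3 - 13*j^2 - 14*j + 24) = (j + 1)*(j + 2)*(j^3 - 13*j + 12) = (j - 3)*(j + 1)*(j + 2)*(j^2 + 3*j - 4) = (j - 3)*(j + 1)*(j + 2)*(j + 4)*(j - 1)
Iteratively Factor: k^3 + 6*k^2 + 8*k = (k + 4)*(k^2 + 2*k) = (k + 2)*(k + 4)*(k)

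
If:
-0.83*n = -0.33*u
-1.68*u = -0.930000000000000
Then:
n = 0.22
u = 0.55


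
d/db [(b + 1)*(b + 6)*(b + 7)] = 3*b^2 + 28*b + 55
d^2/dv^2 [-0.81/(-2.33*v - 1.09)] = 8.794818/(2.33*v + 1.09)^3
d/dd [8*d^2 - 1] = 16*d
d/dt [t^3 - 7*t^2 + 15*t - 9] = 3*t^2 - 14*t + 15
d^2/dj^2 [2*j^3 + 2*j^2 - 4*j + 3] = 12*j + 4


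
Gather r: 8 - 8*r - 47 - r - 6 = -9*r - 45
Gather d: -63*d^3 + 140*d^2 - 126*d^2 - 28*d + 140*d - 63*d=-63*d^3 + 14*d^2 + 49*d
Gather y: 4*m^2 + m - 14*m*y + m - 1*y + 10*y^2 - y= 4*m^2 + 2*m + 10*y^2 + y*(-14*m - 2)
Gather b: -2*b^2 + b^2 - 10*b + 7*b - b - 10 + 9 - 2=-b^2 - 4*b - 3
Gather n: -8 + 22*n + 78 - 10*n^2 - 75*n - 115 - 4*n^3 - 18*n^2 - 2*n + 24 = -4*n^3 - 28*n^2 - 55*n - 21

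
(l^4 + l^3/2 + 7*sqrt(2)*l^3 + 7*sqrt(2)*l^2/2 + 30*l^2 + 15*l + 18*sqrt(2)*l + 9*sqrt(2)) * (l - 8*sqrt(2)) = l^5 - sqrt(2)*l^4 + l^4/2 - 82*l^3 - sqrt(2)*l^3/2 - 222*sqrt(2)*l^2 - 41*l^2 - 288*l - 111*sqrt(2)*l - 144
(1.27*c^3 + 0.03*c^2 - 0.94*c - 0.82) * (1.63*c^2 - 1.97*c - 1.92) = 2.0701*c^5 - 2.453*c^4 - 4.0297*c^3 + 0.4576*c^2 + 3.4202*c + 1.5744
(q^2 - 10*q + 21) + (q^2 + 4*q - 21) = 2*q^2 - 6*q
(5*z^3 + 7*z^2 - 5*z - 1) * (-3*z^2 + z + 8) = -15*z^5 - 16*z^4 + 62*z^3 + 54*z^2 - 41*z - 8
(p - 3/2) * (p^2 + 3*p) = p^3 + 3*p^2/2 - 9*p/2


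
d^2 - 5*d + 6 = (d - 3)*(d - 2)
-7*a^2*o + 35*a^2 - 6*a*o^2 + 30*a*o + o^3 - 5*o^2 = (-7*a + o)*(a + o)*(o - 5)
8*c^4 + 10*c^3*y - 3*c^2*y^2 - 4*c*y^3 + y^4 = (-4*c + y)*(-2*c + y)*(c + y)^2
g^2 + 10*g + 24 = (g + 4)*(g + 6)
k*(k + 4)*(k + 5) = k^3 + 9*k^2 + 20*k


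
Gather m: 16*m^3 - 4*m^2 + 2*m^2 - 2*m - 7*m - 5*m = 16*m^3 - 2*m^2 - 14*m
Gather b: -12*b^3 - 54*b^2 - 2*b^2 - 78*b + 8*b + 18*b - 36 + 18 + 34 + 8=-12*b^3 - 56*b^2 - 52*b + 24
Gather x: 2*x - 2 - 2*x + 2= 0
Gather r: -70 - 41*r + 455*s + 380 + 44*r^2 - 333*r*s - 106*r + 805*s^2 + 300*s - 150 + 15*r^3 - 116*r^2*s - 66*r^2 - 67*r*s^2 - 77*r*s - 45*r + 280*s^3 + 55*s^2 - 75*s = 15*r^3 + r^2*(-116*s - 22) + r*(-67*s^2 - 410*s - 192) + 280*s^3 + 860*s^2 + 680*s + 160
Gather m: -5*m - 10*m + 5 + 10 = 15 - 15*m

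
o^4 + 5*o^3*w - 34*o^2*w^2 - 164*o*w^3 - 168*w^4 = (o - 6*w)*(o + 2*w)^2*(o + 7*w)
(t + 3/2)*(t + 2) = t^2 + 7*t/2 + 3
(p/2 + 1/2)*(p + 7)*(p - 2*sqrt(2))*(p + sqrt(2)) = p^4/2 - sqrt(2)*p^3/2 + 4*p^3 - 4*sqrt(2)*p^2 + 3*p^2/2 - 16*p - 7*sqrt(2)*p/2 - 14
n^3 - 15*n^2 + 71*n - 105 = (n - 7)*(n - 5)*(n - 3)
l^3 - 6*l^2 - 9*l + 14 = (l - 7)*(l - 1)*(l + 2)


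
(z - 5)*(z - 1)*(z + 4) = z^3 - 2*z^2 - 19*z + 20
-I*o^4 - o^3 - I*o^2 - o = o*(o - I)^2*(-I*o + 1)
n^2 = n^2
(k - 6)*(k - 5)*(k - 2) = k^3 - 13*k^2 + 52*k - 60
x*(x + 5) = x^2 + 5*x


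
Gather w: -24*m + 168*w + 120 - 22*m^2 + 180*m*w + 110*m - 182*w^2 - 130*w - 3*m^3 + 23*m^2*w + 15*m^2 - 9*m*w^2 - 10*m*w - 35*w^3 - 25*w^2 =-3*m^3 - 7*m^2 + 86*m - 35*w^3 + w^2*(-9*m - 207) + w*(23*m^2 + 170*m + 38) + 120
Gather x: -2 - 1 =-3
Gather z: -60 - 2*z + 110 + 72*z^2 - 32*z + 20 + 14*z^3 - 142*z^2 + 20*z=14*z^3 - 70*z^2 - 14*z + 70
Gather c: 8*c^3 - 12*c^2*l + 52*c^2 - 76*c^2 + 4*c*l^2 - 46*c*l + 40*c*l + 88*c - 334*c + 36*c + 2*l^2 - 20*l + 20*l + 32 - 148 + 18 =8*c^3 + c^2*(-12*l - 24) + c*(4*l^2 - 6*l - 210) + 2*l^2 - 98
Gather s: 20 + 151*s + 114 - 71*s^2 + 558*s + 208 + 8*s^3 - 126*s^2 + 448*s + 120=8*s^3 - 197*s^2 + 1157*s + 462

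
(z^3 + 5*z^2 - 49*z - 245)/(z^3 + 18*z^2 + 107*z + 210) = (z - 7)/(z + 6)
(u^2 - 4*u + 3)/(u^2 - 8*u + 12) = (u^2 - 4*u + 3)/(u^2 - 8*u + 12)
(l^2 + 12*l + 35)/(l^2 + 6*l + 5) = (l + 7)/(l + 1)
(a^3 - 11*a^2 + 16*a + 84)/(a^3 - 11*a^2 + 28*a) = (a^2 - 4*a - 12)/(a*(a - 4))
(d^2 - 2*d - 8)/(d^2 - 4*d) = (d + 2)/d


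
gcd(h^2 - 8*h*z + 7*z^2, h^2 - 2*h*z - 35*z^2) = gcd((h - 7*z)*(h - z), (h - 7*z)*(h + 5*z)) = -h + 7*z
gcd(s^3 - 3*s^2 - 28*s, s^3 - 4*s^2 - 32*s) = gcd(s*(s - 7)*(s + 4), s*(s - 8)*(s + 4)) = s^2 + 4*s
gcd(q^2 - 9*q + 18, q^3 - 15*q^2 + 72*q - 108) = q^2 - 9*q + 18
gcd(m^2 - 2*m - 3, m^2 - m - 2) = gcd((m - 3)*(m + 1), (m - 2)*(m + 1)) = m + 1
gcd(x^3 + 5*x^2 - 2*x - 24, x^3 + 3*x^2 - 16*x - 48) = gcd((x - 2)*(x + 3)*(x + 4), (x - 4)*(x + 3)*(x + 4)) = x^2 + 7*x + 12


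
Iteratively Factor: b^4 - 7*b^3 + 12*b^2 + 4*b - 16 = (b - 4)*(b^3 - 3*b^2 + 4) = (b - 4)*(b - 2)*(b^2 - b - 2) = (b - 4)*(b - 2)*(b + 1)*(b - 2)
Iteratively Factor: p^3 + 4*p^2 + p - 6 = (p - 1)*(p^2 + 5*p + 6) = (p - 1)*(p + 2)*(p + 3)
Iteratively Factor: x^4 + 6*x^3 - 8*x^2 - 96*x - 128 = (x + 4)*(x^3 + 2*x^2 - 16*x - 32) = (x - 4)*(x + 4)*(x^2 + 6*x + 8) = (x - 4)*(x + 2)*(x + 4)*(x + 4)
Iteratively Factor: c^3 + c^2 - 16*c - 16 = (c - 4)*(c^2 + 5*c + 4) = (c - 4)*(c + 1)*(c + 4)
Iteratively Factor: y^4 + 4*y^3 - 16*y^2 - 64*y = (y)*(y^3 + 4*y^2 - 16*y - 64) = y*(y - 4)*(y^2 + 8*y + 16) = y*(y - 4)*(y + 4)*(y + 4)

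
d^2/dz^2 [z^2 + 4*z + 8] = 2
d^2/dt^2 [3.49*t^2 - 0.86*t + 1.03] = 6.98000000000000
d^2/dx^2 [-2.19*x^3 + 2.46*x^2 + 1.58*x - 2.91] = 4.92 - 13.14*x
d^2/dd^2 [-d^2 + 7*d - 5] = -2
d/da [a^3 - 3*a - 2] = 3*a^2 - 3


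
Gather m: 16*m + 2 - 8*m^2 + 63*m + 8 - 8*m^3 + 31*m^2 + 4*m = -8*m^3 + 23*m^2 + 83*m + 10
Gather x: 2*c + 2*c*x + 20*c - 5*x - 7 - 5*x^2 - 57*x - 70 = 22*c - 5*x^2 + x*(2*c - 62) - 77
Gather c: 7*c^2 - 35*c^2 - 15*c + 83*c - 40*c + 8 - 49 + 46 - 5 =-28*c^2 + 28*c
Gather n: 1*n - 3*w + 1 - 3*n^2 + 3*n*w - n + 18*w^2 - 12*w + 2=-3*n^2 + 3*n*w + 18*w^2 - 15*w + 3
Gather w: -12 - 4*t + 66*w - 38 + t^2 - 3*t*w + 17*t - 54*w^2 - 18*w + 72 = t^2 + 13*t - 54*w^2 + w*(48 - 3*t) + 22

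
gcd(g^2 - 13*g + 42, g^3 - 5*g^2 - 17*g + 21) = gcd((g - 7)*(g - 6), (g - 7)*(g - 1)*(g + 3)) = g - 7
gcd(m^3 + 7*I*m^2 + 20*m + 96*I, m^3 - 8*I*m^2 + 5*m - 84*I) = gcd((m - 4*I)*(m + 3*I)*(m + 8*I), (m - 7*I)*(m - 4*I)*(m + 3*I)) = m^2 - I*m + 12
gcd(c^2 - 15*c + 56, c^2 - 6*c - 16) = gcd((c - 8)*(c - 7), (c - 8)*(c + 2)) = c - 8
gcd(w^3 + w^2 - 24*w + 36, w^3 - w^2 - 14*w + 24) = w^2 - 5*w + 6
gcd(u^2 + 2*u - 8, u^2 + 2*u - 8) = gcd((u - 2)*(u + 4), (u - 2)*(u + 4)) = u^2 + 2*u - 8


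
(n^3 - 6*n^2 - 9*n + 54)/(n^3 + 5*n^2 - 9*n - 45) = (n - 6)/(n + 5)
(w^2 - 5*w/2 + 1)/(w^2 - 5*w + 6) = (w - 1/2)/(w - 3)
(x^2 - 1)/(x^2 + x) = (x - 1)/x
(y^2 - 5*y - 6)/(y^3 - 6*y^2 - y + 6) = 1/(y - 1)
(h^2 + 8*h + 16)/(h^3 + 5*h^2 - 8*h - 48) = 1/(h - 3)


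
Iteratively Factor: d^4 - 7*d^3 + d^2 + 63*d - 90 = (d - 5)*(d^3 - 2*d^2 - 9*d + 18) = (d - 5)*(d + 3)*(d^2 - 5*d + 6) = (d - 5)*(d - 3)*(d + 3)*(d - 2)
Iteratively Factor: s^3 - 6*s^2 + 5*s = (s - 5)*(s^2 - s) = s*(s - 5)*(s - 1)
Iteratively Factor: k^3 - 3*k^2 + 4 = (k + 1)*(k^2 - 4*k + 4) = (k - 2)*(k + 1)*(k - 2)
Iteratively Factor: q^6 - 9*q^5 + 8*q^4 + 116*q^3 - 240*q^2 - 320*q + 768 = (q + 3)*(q^5 - 12*q^4 + 44*q^3 - 16*q^2 - 192*q + 256) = (q + 2)*(q + 3)*(q^4 - 14*q^3 + 72*q^2 - 160*q + 128) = (q - 4)*(q + 2)*(q + 3)*(q^3 - 10*q^2 + 32*q - 32) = (q - 4)^2*(q + 2)*(q + 3)*(q^2 - 6*q + 8) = (q - 4)^2*(q - 2)*(q + 2)*(q + 3)*(q - 4)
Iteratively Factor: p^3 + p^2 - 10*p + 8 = (p - 2)*(p^2 + 3*p - 4) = (p - 2)*(p - 1)*(p + 4)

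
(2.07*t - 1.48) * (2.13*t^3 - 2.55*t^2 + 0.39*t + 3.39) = 4.4091*t^4 - 8.4309*t^3 + 4.5813*t^2 + 6.4401*t - 5.0172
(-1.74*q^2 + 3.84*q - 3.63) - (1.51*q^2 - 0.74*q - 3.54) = -3.25*q^2 + 4.58*q - 0.0899999999999999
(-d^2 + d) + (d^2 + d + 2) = 2*d + 2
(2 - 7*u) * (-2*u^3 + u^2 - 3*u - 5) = 14*u^4 - 11*u^3 + 23*u^2 + 29*u - 10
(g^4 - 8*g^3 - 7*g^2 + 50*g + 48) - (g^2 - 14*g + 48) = g^4 - 8*g^3 - 8*g^2 + 64*g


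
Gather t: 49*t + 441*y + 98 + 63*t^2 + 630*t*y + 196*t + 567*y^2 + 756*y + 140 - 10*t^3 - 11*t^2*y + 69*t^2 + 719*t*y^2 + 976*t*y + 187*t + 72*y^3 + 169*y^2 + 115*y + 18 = -10*t^3 + t^2*(132 - 11*y) + t*(719*y^2 + 1606*y + 432) + 72*y^3 + 736*y^2 + 1312*y + 256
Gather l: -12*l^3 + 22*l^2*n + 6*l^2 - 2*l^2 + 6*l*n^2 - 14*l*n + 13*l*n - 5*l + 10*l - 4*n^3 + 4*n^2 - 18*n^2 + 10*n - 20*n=-12*l^3 + l^2*(22*n + 4) + l*(6*n^2 - n + 5) - 4*n^3 - 14*n^2 - 10*n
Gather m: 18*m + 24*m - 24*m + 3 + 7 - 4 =18*m + 6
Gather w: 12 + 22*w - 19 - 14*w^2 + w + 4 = -14*w^2 + 23*w - 3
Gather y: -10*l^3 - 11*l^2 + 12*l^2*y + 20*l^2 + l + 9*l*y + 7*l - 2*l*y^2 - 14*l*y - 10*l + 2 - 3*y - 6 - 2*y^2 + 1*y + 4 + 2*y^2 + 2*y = -10*l^3 + 9*l^2 - 2*l*y^2 - 2*l + y*(12*l^2 - 5*l)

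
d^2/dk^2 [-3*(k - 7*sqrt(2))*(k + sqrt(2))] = -6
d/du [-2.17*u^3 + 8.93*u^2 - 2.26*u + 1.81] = -6.51*u^2 + 17.86*u - 2.26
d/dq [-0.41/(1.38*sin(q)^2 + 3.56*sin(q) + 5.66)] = (1.1316*sin(q) + 1.4596)*cos(q)/(1.38*sin(q)^2 + 3.56*sin(q) + 5.66)^2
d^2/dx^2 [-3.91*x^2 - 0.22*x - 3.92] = -7.82000000000000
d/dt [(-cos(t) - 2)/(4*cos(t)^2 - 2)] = (2*sin(t)^2 - 8*cos(t) - 3)*sin(t)/(2*cos(2*t)^2)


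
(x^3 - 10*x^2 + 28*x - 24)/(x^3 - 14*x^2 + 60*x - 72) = (x - 2)/(x - 6)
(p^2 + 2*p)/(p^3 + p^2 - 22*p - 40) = p/(p^2 - p - 20)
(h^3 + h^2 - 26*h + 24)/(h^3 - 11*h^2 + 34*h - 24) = (h + 6)/(h - 6)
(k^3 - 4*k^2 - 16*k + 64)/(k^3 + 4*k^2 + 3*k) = (k^3 - 4*k^2 - 16*k + 64)/(k*(k^2 + 4*k + 3))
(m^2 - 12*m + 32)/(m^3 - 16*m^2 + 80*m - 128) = 1/(m - 4)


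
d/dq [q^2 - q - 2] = 2*q - 1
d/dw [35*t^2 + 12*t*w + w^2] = 12*t + 2*w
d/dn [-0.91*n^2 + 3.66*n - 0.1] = 3.66 - 1.82*n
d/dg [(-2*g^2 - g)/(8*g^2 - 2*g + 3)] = 3*(4*g^2 - 4*g - 1)/(64*g^4 - 32*g^3 + 52*g^2 - 12*g + 9)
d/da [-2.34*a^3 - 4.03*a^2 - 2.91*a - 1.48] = -7.02*a^2 - 8.06*a - 2.91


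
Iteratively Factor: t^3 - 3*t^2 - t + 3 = (t + 1)*(t^2 - 4*t + 3) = (t - 3)*(t + 1)*(t - 1)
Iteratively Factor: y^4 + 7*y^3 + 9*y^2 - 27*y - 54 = (y + 3)*(y^3 + 4*y^2 - 3*y - 18) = (y + 3)^2*(y^2 + y - 6) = (y - 2)*(y + 3)^2*(y + 3)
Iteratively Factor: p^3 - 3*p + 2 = (p + 2)*(p^2 - 2*p + 1) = (p - 1)*(p + 2)*(p - 1)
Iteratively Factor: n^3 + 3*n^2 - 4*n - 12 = (n + 3)*(n^2 - 4) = (n + 2)*(n + 3)*(n - 2)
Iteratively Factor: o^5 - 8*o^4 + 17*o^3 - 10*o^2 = (o - 1)*(o^4 - 7*o^3 + 10*o^2) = o*(o - 1)*(o^3 - 7*o^2 + 10*o) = o^2*(o - 1)*(o^2 - 7*o + 10) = o^2*(o - 2)*(o - 1)*(o - 5)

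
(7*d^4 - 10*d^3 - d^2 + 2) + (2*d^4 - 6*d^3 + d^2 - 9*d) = 9*d^4 - 16*d^3 - 9*d + 2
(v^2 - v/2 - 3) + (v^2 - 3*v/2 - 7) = 2*v^2 - 2*v - 10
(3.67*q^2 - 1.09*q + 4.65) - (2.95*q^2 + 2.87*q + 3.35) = 0.72*q^2 - 3.96*q + 1.3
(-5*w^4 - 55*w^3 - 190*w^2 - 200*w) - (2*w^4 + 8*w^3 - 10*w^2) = -7*w^4 - 63*w^3 - 180*w^2 - 200*w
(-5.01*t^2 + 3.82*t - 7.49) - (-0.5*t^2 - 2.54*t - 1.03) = -4.51*t^2 + 6.36*t - 6.46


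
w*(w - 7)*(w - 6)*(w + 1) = w^4 - 12*w^3 + 29*w^2 + 42*w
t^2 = t^2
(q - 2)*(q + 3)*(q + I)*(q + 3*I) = q^4 + q^3 + 4*I*q^3 - 9*q^2 + 4*I*q^2 - 3*q - 24*I*q + 18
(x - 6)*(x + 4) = x^2 - 2*x - 24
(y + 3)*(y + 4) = y^2 + 7*y + 12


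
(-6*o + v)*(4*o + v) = -24*o^2 - 2*o*v + v^2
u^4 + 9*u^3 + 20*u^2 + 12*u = u*(u + 1)*(u + 2)*(u + 6)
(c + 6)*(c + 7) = c^2 + 13*c + 42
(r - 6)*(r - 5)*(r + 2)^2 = r^4 - 7*r^3 - 10*r^2 + 76*r + 120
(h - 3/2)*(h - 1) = h^2 - 5*h/2 + 3/2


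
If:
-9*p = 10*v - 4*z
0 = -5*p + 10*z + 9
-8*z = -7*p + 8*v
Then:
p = -252/215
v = 99/215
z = -639/430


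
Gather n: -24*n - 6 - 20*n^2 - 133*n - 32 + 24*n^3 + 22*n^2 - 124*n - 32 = 24*n^3 + 2*n^2 - 281*n - 70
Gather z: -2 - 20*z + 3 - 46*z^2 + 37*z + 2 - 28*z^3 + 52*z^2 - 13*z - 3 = -28*z^3 + 6*z^2 + 4*z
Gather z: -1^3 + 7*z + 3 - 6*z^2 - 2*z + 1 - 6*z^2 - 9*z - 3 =-12*z^2 - 4*z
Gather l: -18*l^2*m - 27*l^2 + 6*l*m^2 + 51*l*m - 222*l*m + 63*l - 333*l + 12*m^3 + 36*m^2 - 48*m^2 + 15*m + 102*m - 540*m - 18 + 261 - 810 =l^2*(-18*m - 27) + l*(6*m^2 - 171*m - 270) + 12*m^3 - 12*m^2 - 423*m - 567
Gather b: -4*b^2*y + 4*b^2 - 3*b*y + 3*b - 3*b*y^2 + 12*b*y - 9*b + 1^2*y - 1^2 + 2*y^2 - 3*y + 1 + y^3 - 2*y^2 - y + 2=b^2*(4 - 4*y) + b*(-3*y^2 + 9*y - 6) + y^3 - 3*y + 2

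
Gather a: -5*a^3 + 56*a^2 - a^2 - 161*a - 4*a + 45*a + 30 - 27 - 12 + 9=-5*a^3 + 55*a^2 - 120*a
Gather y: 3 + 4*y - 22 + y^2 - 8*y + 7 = y^2 - 4*y - 12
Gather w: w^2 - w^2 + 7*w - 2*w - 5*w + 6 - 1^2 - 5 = 0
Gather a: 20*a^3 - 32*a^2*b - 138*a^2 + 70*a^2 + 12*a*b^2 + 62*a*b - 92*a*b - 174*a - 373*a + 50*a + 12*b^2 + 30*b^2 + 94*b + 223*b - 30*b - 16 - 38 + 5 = 20*a^3 + a^2*(-32*b - 68) + a*(12*b^2 - 30*b - 497) + 42*b^2 + 287*b - 49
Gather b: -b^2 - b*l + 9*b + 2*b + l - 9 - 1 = -b^2 + b*(11 - l) + l - 10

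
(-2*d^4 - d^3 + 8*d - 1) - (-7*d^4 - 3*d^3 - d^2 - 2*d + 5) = 5*d^4 + 2*d^3 + d^2 + 10*d - 6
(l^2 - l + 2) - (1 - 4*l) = l^2 + 3*l + 1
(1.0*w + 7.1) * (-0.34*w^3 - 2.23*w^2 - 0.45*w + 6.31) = -0.34*w^4 - 4.644*w^3 - 16.283*w^2 + 3.115*w + 44.801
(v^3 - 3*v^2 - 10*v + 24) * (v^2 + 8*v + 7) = v^5 + 5*v^4 - 27*v^3 - 77*v^2 + 122*v + 168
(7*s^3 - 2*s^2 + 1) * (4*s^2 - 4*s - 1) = 28*s^5 - 36*s^4 + s^3 + 6*s^2 - 4*s - 1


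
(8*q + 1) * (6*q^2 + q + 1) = 48*q^3 + 14*q^2 + 9*q + 1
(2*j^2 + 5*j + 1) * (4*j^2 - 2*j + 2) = 8*j^4 + 16*j^3 - 2*j^2 + 8*j + 2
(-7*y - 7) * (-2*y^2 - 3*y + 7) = 14*y^3 + 35*y^2 - 28*y - 49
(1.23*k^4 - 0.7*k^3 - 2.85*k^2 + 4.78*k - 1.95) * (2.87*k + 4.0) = 3.5301*k^5 + 2.911*k^4 - 10.9795*k^3 + 2.3186*k^2 + 13.5235*k - 7.8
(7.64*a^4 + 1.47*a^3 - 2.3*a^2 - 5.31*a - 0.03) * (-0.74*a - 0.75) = -5.6536*a^5 - 6.8178*a^4 + 0.5995*a^3 + 5.6544*a^2 + 4.0047*a + 0.0225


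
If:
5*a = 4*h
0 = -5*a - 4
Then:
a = -4/5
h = -1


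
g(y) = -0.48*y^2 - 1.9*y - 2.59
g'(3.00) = -4.78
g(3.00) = -12.61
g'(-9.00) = 6.74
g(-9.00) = -24.37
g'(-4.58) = 2.50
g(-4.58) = -3.96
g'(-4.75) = 2.66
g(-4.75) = -4.40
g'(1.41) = -3.25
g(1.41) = -6.22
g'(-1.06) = -0.88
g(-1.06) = -1.12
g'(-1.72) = -0.25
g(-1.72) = -0.74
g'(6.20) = -7.85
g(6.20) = -32.82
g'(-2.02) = 0.04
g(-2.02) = -0.71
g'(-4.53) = 2.45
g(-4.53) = -3.83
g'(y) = -0.96*y - 1.9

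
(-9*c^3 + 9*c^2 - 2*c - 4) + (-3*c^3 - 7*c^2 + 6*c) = -12*c^3 + 2*c^2 + 4*c - 4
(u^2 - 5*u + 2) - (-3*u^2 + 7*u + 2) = 4*u^2 - 12*u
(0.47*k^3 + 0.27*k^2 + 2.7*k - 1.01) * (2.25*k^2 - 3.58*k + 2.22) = 1.0575*k^5 - 1.0751*k^4 + 6.1518*k^3 - 11.3391*k^2 + 9.6098*k - 2.2422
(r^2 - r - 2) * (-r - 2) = -r^3 - r^2 + 4*r + 4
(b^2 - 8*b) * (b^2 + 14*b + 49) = b^4 + 6*b^3 - 63*b^2 - 392*b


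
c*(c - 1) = c^2 - c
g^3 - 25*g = g*(g - 5)*(g + 5)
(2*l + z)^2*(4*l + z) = 16*l^3 + 20*l^2*z + 8*l*z^2 + z^3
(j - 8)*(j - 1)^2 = j^3 - 10*j^2 + 17*j - 8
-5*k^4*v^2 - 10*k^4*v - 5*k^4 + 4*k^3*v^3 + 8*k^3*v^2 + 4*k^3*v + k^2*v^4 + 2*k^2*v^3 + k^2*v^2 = (-k + v)*(5*k + v)*(k*v + k)^2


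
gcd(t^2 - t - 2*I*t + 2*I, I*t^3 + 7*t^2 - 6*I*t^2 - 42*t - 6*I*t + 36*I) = 1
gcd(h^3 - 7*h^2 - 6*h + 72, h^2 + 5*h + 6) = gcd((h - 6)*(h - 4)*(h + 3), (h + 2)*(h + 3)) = h + 3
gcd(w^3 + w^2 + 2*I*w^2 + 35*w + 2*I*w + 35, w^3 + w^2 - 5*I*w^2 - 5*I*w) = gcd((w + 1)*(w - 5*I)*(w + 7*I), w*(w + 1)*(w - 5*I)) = w^2 + w*(1 - 5*I) - 5*I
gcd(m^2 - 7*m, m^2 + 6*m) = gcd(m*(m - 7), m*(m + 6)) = m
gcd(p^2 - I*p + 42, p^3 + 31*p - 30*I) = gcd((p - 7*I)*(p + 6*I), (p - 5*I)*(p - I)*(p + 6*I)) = p + 6*I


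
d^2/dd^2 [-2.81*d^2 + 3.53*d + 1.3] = -5.62000000000000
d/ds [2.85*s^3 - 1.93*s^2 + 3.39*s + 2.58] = 8.55*s^2 - 3.86*s + 3.39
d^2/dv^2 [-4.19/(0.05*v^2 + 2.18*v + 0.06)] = (0.02095*v^2 + 0.91342*v - 4.19*(0.1*v + 2.18)*(0.2*v + 4.36) + 0.02514)/(0.05*v^2 + 2.18*v + 0.06)^3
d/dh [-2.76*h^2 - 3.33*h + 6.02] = -5.52*h - 3.33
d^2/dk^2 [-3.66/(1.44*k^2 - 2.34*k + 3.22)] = (15.178752*k^2 - 24.665472*k - 3.66*(2.88*k - 2.34)*(5.76*k - 4.68) + 33.941376)/(1.44*k^2 - 2.34*k + 3.22)^3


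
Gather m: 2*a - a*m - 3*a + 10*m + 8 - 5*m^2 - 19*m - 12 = -a - 5*m^2 + m*(-a - 9) - 4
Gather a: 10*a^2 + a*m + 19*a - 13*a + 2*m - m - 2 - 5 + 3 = 10*a^2 + a*(m + 6) + m - 4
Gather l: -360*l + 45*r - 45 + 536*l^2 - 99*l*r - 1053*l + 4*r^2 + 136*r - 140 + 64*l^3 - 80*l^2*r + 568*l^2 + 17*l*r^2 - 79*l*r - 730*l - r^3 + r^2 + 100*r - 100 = 64*l^3 + l^2*(1104 - 80*r) + l*(17*r^2 - 178*r - 2143) - r^3 + 5*r^2 + 281*r - 285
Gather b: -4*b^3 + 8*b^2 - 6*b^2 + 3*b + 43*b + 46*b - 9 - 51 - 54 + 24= -4*b^3 + 2*b^2 + 92*b - 90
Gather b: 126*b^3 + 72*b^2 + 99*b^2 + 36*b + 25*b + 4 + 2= 126*b^3 + 171*b^2 + 61*b + 6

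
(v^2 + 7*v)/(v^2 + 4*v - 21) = v/(v - 3)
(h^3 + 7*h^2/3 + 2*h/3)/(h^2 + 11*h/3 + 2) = h*(3*h^2 + 7*h + 2)/(3*h^2 + 11*h + 6)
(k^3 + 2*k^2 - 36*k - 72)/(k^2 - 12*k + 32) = (k^3 + 2*k^2 - 36*k - 72)/(k^2 - 12*k + 32)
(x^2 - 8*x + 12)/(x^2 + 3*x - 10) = (x - 6)/(x + 5)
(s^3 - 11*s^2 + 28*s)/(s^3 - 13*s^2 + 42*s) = (s - 4)/(s - 6)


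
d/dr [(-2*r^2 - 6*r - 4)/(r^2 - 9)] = 2*(3*r^2 + 22*r + 27)/(r^4 - 18*r^2 + 81)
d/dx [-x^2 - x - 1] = -2*x - 1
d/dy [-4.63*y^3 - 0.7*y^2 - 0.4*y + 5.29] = -13.89*y^2 - 1.4*y - 0.4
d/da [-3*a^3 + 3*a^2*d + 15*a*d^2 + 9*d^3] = -9*a^2 + 6*a*d + 15*d^2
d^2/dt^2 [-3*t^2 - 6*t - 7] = -6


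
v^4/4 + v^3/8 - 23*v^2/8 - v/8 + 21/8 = (v/4 + 1/4)*(v - 3)*(v - 1)*(v + 7/2)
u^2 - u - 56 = (u - 8)*(u + 7)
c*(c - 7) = c^2 - 7*c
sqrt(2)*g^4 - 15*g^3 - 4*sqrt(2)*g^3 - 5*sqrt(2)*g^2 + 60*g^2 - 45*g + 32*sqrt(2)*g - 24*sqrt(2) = (g - 3)*(g - 1)*(g - 8*sqrt(2))*(sqrt(2)*g + 1)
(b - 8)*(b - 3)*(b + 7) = b^3 - 4*b^2 - 53*b + 168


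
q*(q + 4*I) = q^2 + 4*I*q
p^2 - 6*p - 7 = (p - 7)*(p + 1)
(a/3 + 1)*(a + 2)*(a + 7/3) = a^3/3 + 22*a^2/9 + 53*a/9 + 14/3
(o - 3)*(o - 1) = o^2 - 4*o + 3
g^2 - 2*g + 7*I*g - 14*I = (g - 2)*(g + 7*I)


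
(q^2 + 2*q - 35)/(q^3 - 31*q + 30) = (q + 7)/(q^2 + 5*q - 6)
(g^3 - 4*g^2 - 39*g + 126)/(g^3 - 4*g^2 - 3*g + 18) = (g^2 - g - 42)/(g^2 - g - 6)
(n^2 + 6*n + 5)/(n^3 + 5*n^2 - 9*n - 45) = (n + 1)/(n^2 - 9)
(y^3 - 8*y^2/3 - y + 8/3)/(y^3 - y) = (y - 8/3)/y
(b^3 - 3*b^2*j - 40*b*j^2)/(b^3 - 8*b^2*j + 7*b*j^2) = (b^2 - 3*b*j - 40*j^2)/(b^2 - 8*b*j + 7*j^2)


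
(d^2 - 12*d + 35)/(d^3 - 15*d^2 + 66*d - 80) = (d - 7)/(d^2 - 10*d + 16)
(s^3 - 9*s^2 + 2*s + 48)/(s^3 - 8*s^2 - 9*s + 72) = (s + 2)/(s + 3)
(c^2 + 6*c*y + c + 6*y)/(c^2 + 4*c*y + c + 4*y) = (c + 6*y)/(c + 4*y)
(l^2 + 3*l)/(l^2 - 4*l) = (l + 3)/(l - 4)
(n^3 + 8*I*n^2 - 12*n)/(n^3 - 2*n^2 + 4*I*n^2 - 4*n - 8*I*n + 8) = n*(n + 6*I)/(n^2 + 2*n*(-1 + I) - 4*I)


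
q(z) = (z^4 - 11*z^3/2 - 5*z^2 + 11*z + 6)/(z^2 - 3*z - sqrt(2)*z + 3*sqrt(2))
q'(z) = (-2*z + sqrt(2) + 3)*(z^4 - 11*z^3/2 - 5*z^2 + 11*z + 6)/(z^2 - 3*z - sqrt(2)*z + 3*sqrt(2))^2 + (4*z^3 - 33*z^2/2 - 10*z + 11)/(z^2 - 3*z - sqrt(2)*z + 3*sqrt(2))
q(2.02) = 35.15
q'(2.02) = 51.21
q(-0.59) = -0.14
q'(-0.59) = 1.33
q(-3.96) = 12.61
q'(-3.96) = -8.05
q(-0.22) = 0.65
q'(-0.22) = 2.94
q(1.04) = 9.56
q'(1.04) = 13.06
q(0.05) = 1.62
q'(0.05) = 4.34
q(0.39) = 3.45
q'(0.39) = 6.50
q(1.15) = 11.09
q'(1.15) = 14.76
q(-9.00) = 80.60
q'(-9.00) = -18.76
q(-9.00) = 80.60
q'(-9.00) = -18.76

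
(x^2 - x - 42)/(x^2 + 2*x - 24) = (x - 7)/(x - 4)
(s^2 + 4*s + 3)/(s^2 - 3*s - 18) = (s + 1)/(s - 6)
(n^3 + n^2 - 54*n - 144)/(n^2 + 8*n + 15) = (n^2 - 2*n - 48)/(n + 5)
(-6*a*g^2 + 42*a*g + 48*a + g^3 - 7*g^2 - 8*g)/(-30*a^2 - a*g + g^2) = (g^2 - 7*g - 8)/(5*a + g)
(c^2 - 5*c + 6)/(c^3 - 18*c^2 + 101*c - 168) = (c - 2)/(c^2 - 15*c + 56)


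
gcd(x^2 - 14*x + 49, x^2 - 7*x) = x - 7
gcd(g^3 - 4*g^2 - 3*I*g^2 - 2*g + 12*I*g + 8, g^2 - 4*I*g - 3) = g - I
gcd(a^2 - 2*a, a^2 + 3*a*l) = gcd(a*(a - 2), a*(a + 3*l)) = a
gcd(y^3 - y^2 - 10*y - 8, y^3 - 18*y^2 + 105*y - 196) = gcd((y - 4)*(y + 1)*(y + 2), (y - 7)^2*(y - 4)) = y - 4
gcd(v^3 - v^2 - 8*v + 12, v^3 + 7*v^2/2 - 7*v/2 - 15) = v^2 + v - 6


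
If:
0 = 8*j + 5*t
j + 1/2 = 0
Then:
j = -1/2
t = 4/5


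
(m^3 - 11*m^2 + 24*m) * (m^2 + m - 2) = m^5 - 10*m^4 + 11*m^3 + 46*m^2 - 48*m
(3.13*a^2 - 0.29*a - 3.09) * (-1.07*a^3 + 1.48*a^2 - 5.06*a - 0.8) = -3.3491*a^5 + 4.9427*a^4 - 12.9607*a^3 - 5.6098*a^2 + 15.8674*a + 2.472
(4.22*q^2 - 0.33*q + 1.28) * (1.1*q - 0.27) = 4.642*q^3 - 1.5024*q^2 + 1.4971*q - 0.3456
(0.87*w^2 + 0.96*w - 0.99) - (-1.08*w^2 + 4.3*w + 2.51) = 1.95*w^2 - 3.34*w - 3.5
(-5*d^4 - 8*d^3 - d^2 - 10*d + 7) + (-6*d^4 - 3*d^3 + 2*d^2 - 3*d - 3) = -11*d^4 - 11*d^3 + d^2 - 13*d + 4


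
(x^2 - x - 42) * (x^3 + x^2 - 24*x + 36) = x^5 - 67*x^3 + 18*x^2 + 972*x - 1512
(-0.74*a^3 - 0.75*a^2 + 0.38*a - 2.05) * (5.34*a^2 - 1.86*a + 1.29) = -3.9516*a^5 - 2.6286*a^4 + 2.4696*a^3 - 12.6213*a^2 + 4.3032*a - 2.6445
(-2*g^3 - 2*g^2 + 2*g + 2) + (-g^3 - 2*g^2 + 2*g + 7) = -3*g^3 - 4*g^2 + 4*g + 9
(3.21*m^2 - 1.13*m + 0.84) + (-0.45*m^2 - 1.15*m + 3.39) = 2.76*m^2 - 2.28*m + 4.23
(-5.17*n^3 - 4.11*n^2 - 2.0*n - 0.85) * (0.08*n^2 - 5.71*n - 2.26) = -0.4136*n^5 + 29.1919*n^4 + 34.9923*n^3 + 20.6406*n^2 + 9.3735*n + 1.921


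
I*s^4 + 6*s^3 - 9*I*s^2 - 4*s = s*(s - 4*I)*(s - I)*(I*s + 1)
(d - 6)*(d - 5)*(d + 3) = d^3 - 8*d^2 - 3*d + 90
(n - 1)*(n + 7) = n^2 + 6*n - 7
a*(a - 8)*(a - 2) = a^3 - 10*a^2 + 16*a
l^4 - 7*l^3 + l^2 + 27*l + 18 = (l - 6)*(l - 3)*(l + 1)^2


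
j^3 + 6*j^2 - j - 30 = (j - 2)*(j + 3)*(j + 5)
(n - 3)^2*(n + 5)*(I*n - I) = I*n^4 - 2*I*n^3 - 20*I*n^2 + 66*I*n - 45*I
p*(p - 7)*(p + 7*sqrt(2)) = p^3 - 7*p^2 + 7*sqrt(2)*p^2 - 49*sqrt(2)*p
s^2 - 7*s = s*(s - 7)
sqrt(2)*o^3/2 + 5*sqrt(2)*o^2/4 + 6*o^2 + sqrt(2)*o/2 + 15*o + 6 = (o + 1/2)*(o + 6*sqrt(2))*(sqrt(2)*o/2 + sqrt(2))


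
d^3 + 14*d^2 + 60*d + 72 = (d + 2)*(d + 6)^2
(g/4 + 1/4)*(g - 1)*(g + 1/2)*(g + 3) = g^4/4 + 7*g^3/8 + g^2/8 - 7*g/8 - 3/8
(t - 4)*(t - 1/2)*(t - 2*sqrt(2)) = t^3 - 9*t^2/2 - 2*sqrt(2)*t^2 + 2*t + 9*sqrt(2)*t - 4*sqrt(2)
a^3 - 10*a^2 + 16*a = a*(a - 8)*(a - 2)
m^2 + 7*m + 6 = (m + 1)*(m + 6)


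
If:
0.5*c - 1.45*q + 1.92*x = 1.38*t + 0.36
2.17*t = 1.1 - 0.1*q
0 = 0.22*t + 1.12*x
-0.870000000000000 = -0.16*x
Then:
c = 1677.36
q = 611.70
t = -27.68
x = 5.44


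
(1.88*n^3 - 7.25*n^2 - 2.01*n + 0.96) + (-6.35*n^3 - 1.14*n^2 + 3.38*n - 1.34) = -4.47*n^3 - 8.39*n^2 + 1.37*n - 0.38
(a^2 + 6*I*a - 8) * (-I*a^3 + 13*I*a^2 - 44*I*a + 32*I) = -I*a^5 + 6*a^4 + 13*I*a^4 - 78*a^3 - 36*I*a^3 + 264*a^2 - 72*I*a^2 - 192*a + 352*I*a - 256*I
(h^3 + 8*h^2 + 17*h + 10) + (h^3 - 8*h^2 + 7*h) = 2*h^3 + 24*h + 10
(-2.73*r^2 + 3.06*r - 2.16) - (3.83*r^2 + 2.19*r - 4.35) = -6.56*r^2 + 0.87*r + 2.19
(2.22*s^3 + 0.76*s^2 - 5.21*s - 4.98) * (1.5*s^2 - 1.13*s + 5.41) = 3.33*s^5 - 1.3686*s^4 + 3.3364*s^3 + 2.5289*s^2 - 22.5587*s - 26.9418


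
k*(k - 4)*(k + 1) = k^3 - 3*k^2 - 4*k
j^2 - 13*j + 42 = (j - 7)*(j - 6)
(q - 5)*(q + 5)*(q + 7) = q^3 + 7*q^2 - 25*q - 175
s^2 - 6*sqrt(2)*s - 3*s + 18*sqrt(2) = (s - 3)*(s - 6*sqrt(2))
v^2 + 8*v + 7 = (v + 1)*(v + 7)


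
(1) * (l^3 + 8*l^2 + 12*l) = l^3 + 8*l^2 + 12*l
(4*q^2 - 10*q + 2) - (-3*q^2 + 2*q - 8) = 7*q^2 - 12*q + 10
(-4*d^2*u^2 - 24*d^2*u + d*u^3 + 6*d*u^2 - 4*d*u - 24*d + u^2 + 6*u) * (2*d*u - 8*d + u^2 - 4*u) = -8*d^3*u^3 - 16*d^3*u^2 + 192*d^3*u - 2*d^2*u^4 - 4*d^2*u^3 + 40*d^2*u^2 - 16*d^2*u + 192*d^2 + d*u^5 + 2*d*u^4 - 26*d*u^3 - 4*d*u^2 + 48*d*u + u^4 + 2*u^3 - 24*u^2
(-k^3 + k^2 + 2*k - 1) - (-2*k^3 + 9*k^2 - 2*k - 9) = k^3 - 8*k^2 + 4*k + 8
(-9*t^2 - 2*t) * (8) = -72*t^2 - 16*t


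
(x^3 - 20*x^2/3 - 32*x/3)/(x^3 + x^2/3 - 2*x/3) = (3*x^2 - 20*x - 32)/(3*x^2 + x - 2)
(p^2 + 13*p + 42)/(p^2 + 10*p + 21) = (p + 6)/(p + 3)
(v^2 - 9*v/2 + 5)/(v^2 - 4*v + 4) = (v - 5/2)/(v - 2)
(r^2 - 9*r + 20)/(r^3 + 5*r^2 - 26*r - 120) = (r - 4)/(r^2 + 10*r + 24)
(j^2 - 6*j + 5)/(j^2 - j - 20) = (j - 1)/(j + 4)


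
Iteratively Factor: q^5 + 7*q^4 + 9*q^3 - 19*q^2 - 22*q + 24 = (q - 1)*(q^4 + 8*q^3 + 17*q^2 - 2*q - 24) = (q - 1)*(q + 2)*(q^3 + 6*q^2 + 5*q - 12) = (q - 1)^2*(q + 2)*(q^2 + 7*q + 12) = (q - 1)^2*(q + 2)*(q + 3)*(q + 4)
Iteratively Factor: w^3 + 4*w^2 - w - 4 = (w + 4)*(w^2 - 1) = (w + 1)*(w + 4)*(w - 1)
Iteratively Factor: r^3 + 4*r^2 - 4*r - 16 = (r + 4)*(r^2 - 4) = (r + 2)*(r + 4)*(r - 2)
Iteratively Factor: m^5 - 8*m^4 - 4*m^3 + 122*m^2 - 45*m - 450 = (m - 3)*(m^4 - 5*m^3 - 19*m^2 + 65*m + 150) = (m - 5)*(m - 3)*(m^3 - 19*m - 30) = (m - 5)*(m - 3)*(m + 2)*(m^2 - 2*m - 15) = (m - 5)*(m - 3)*(m + 2)*(m + 3)*(m - 5)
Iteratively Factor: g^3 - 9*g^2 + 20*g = (g)*(g^2 - 9*g + 20) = g*(g - 4)*(g - 5)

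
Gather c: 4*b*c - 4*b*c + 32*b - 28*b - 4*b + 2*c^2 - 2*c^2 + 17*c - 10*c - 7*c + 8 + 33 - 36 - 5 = 0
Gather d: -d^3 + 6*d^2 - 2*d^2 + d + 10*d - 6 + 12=-d^3 + 4*d^2 + 11*d + 6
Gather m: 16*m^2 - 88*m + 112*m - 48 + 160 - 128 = 16*m^2 + 24*m - 16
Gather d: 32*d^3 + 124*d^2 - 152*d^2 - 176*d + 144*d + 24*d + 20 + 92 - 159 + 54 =32*d^3 - 28*d^2 - 8*d + 7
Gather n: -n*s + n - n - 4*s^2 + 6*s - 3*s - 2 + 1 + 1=-n*s - 4*s^2 + 3*s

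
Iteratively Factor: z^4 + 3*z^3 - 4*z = (z - 1)*(z^3 + 4*z^2 + 4*z) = (z - 1)*(z + 2)*(z^2 + 2*z) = (z - 1)*(z + 2)^2*(z)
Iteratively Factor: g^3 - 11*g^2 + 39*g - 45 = (g - 5)*(g^2 - 6*g + 9) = (g - 5)*(g - 3)*(g - 3)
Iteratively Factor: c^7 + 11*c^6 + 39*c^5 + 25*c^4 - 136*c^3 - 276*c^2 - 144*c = (c - 2)*(c^6 + 13*c^5 + 65*c^4 + 155*c^3 + 174*c^2 + 72*c) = (c - 2)*(c + 2)*(c^5 + 11*c^4 + 43*c^3 + 69*c^2 + 36*c) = (c - 2)*(c + 1)*(c + 2)*(c^4 + 10*c^3 + 33*c^2 + 36*c) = (c - 2)*(c + 1)*(c + 2)*(c + 4)*(c^3 + 6*c^2 + 9*c) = (c - 2)*(c + 1)*(c + 2)*(c + 3)*(c + 4)*(c^2 + 3*c) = c*(c - 2)*(c + 1)*(c + 2)*(c + 3)*(c + 4)*(c + 3)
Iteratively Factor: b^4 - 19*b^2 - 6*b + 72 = (b + 3)*(b^3 - 3*b^2 - 10*b + 24) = (b - 2)*(b + 3)*(b^2 - b - 12) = (b - 4)*(b - 2)*(b + 3)*(b + 3)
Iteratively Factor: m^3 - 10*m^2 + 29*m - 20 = (m - 4)*(m^2 - 6*m + 5) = (m - 4)*(m - 1)*(m - 5)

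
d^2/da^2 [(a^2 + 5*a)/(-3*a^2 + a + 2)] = 12*(-8*a^3 - 3*a^2 - 15*a + 1)/(27*a^6 - 27*a^5 - 45*a^4 + 35*a^3 + 30*a^2 - 12*a - 8)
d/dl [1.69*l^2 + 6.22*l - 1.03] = 3.38*l + 6.22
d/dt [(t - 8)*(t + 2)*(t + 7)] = 3*t^2 + 2*t - 58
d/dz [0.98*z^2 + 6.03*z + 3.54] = 1.96*z + 6.03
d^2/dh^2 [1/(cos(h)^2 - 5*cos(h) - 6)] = (4*sin(h)^4 - 51*sin(h)^2 - 45*cos(h)/4 - 15*cos(3*h)/4 - 15)/(sin(h)^2 + 5*cos(h) + 5)^3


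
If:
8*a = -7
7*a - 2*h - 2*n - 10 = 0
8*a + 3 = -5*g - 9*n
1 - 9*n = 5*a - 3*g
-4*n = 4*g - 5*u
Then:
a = -7/8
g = -11/64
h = -4955/576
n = 311/576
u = 53/180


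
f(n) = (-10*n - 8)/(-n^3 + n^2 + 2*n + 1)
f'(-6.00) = 0.06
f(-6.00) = 0.22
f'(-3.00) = 0.39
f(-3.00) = 0.71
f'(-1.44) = 1.35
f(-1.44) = 2.01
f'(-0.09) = 6.49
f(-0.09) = -8.57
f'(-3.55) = 0.25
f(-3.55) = 0.54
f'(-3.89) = 0.20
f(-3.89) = 0.46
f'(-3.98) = 0.19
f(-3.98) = 0.44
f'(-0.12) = 6.50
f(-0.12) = -8.76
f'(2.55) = -23.74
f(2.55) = 8.42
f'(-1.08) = -1.51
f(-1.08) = 2.21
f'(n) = (-10*n - 8)*(3*n^2 - 2*n - 2)/(-n^3 + n^2 + 2*n + 1)^2 - 10/(-n^3 + n^2 + 2*n + 1) = 2*(-10*n^3 - 7*n^2 + 8*n + 3)/(n^6 - 2*n^5 - 3*n^4 + 2*n^3 + 6*n^2 + 4*n + 1)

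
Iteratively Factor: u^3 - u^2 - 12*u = (u + 3)*(u^2 - 4*u) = u*(u + 3)*(u - 4)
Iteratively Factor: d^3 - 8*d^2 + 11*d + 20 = (d - 4)*(d^2 - 4*d - 5) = (d - 4)*(d + 1)*(d - 5)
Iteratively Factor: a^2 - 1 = (a + 1)*(a - 1)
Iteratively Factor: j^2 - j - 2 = (j - 2)*(j + 1)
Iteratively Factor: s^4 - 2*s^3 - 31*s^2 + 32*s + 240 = (s - 4)*(s^3 + 2*s^2 - 23*s - 60) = (s - 4)*(s + 3)*(s^2 - s - 20) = (s - 4)*(s + 3)*(s + 4)*(s - 5)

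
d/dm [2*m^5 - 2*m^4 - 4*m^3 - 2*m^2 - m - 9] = 10*m^4 - 8*m^3 - 12*m^2 - 4*m - 1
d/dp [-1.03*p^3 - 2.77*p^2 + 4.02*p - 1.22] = -3.09*p^2 - 5.54*p + 4.02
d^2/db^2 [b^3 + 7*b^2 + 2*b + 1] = 6*b + 14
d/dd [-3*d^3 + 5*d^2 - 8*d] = -9*d^2 + 10*d - 8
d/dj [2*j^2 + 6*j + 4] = 4*j + 6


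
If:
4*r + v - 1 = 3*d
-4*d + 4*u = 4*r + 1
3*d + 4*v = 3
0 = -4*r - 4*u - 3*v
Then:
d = -15/37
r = -47/148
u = -35/74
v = 39/37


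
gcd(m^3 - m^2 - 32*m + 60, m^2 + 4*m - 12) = m^2 + 4*m - 12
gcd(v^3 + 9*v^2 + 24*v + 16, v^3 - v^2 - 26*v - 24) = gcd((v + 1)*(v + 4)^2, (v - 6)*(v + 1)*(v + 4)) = v^2 + 5*v + 4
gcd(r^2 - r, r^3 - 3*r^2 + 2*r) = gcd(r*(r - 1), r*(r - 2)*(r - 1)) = r^2 - r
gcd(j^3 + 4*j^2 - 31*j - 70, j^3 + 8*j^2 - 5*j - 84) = j + 7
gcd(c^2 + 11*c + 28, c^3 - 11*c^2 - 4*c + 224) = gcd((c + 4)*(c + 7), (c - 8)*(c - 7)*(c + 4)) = c + 4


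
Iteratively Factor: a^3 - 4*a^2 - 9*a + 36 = (a + 3)*(a^2 - 7*a + 12) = (a - 3)*(a + 3)*(a - 4)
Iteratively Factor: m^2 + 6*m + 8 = (m + 4)*(m + 2)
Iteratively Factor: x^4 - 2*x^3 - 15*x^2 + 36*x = (x + 4)*(x^3 - 6*x^2 + 9*x) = (x - 3)*(x + 4)*(x^2 - 3*x) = (x - 3)^2*(x + 4)*(x)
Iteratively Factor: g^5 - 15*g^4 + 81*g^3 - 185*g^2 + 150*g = (g)*(g^4 - 15*g^3 + 81*g^2 - 185*g + 150) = g*(g - 5)*(g^3 - 10*g^2 + 31*g - 30) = g*(g - 5)*(g - 3)*(g^2 - 7*g + 10) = g*(g - 5)*(g - 3)*(g - 2)*(g - 5)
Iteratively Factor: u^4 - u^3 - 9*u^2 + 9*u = (u + 3)*(u^3 - 4*u^2 + 3*u) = (u - 1)*(u + 3)*(u^2 - 3*u) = (u - 3)*(u - 1)*(u + 3)*(u)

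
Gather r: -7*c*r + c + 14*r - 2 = c + r*(14 - 7*c) - 2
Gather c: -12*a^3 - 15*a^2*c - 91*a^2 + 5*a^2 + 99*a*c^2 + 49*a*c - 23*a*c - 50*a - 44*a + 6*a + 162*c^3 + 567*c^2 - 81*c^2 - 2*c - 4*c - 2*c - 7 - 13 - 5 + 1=-12*a^3 - 86*a^2 - 88*a + 162*c^3 + c^2*(99*a + 486) + c*(-15*a^2 + 26*a - 8) - 24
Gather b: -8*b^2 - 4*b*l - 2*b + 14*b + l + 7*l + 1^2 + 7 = -8*b^2 + b*(12 - 4*l) + 8*l + 8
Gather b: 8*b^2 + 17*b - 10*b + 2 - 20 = 8*b^2 + 7*b - 18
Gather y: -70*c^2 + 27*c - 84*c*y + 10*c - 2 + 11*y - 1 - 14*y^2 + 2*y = -70*c^2 + 37*c - 14*y^2 + y*(13 - 84*c) - 3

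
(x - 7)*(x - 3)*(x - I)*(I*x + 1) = I*x^4 + 2*x^3 - 10*I*x^3 - 20*x^2 + 20*I*x^2 + 42*x + 10*I*x - 21*I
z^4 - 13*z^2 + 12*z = z*(z - 3)*(z - 1)*(z + 4)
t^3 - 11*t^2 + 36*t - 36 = (t - 6)*(t - 3)*(t - 2)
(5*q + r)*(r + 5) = 5*q*r + 25*q + r^2 + 5*r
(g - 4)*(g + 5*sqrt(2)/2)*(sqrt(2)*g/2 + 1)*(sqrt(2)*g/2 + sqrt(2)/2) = g^4/2 - 3*g^3/2 + 7*sqrt(2)*g^3/4 - 21*sqrt(2)*g^2/4 + g^2/2 - 7*sqrt(2)*g - 15*g/2 - 10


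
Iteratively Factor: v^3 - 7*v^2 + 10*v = (v - 5)*(v^2 - 2*v) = (v - 5)*(v - 2)*(v)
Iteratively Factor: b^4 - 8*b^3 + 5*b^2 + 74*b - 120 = (b - 2)*(b^3 - 6*b^2 - 7*b + 60) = (b - 2)*(b + 3)*(b^2 - 9*b + 20) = (b - 5)*(b - 2)*(b + 3)*(b - 4)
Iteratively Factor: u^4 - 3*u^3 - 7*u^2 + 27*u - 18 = (u + 3)*(u^3 - 6*u^2 + 11*u - 6) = (u - 2)*(u + 3)*(u^2 - 4*u + 3) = (u - 2)*(u - 1)*(u + 3)*(u - 3)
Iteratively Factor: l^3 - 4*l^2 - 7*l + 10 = (l - 5)*(l^2 + l - 2) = (l - 5)*(l - 1)*(l + 2)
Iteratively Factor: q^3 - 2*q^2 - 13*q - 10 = (q + 1)*(q^2 - 3*q - 10) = (q - 5)*(q + 1)*(q + 2)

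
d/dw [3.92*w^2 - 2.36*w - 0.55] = 7.84*w - 2.36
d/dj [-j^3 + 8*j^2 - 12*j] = -3*j^2 + 16*j - 12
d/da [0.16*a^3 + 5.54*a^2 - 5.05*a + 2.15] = 0.48*a^2 + 11.08*a - 5.05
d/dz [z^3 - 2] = 3*z^2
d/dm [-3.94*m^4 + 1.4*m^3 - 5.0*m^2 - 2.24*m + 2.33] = -15.76*m^3 + 4.2*m^2 - 10.0*m - 2.24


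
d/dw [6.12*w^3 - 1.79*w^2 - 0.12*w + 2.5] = 18.36*w^2 - 3.58*w - 0.12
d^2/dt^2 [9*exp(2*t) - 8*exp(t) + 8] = (36*exp(t) - 8)*exp(t)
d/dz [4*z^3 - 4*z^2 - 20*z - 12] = 12*z^2 - 8*z - 20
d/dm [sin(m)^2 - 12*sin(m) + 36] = 2*(sin(m) - 6)*cos(m)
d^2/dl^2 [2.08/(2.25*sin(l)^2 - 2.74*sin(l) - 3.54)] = (42.12*sin(l)^4 - 38.4696*sin(l)^3 + 18.704608*sin(l)^2 + 56.764032*sin(l) - 64.366016)/(-2.25*sin(l)^2 + 2.74*sin(l) + 3.54)^3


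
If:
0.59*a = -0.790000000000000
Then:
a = -1.34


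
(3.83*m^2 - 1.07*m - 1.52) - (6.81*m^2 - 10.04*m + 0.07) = -2.98*m^2 + 8.97*m - 1.59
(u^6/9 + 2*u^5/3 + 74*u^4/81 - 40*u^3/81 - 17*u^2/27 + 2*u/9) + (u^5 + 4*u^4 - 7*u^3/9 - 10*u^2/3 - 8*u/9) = u^6/9 + 5*u^5/3 + 398*u^4/81 - 103*u^3/81 - 107*u^2/27 - 2*u/3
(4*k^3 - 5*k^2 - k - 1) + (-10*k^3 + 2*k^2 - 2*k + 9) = -6*k^3 - 3*k^2 - 3*k + 8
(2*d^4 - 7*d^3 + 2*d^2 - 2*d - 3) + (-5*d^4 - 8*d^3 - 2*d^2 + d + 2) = -3*d^4 - 15*d^3 - d - 1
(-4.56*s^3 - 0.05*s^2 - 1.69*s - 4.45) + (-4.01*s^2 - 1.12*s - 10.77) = -4.56*s^3 - 4.06*s^2 - 2.81*s - 15.22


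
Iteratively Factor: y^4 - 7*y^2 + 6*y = (y)*(y^3 - 7*y + 6) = y*(y - 1)*(y^2 + y - 6) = y*(y - 2)*(y - 1)*(y + 3)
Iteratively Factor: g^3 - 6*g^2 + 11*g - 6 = (g - 3)*(g^2 - 3*g + 2) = (g - 3)*(g - 1)*(g - 2)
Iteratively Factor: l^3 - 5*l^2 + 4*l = (l)*(l^2 - 5*l + 4) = l*(l - 4)*(l - 1)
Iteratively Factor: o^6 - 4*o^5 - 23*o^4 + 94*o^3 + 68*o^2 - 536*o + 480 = (o - 2)*(o^5 - 2*o^4 - 27*o^3 + 40*o^2 + 148*o - 240) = (o - 5)*(o - 2)*(o^4 + 3*o^3 - 12*o^2 - 20*o + 48) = (o - 5)*(o - 2)*(o + 3)*(o^3 - 12*o + 16) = (o - 5)*(o - 2)^2*(o + 3)*(o^2 + 2*o - 8) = (o - 5)*(o - 2)^3*(o + 3)*(o + 4)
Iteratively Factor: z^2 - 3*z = (z)*(z - 3)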